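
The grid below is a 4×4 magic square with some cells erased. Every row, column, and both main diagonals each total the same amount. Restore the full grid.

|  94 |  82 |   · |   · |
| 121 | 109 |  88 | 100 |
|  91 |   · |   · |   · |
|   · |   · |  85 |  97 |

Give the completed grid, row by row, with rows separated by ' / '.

Row 2 is already complete: 121 + 109 + 88 + 100 = 418, so that is the magic constant.
Column 1 needs 418; the known cells sum to 306, so (4,1) = 112.
From main diagonal, 418 − (94 + 109 + 97) gives (3,3) = 118.
The remaining cell in row 4 is (4,2) = 418 − 294 = 124.
The remaining cell in column 2 is (3,2) = 418 − 315 = 103.
Column 3 needs 418; the known cells sum to 291, so (1,3) = 127.
From anti-diagonal, 418 − (88 + 103 + 112) gives (1,4) = 115.
Row 3: 91 + 103 + 118 + ? = 418, so (3,4) = 106.

94 82 127 115 / 121 109 88 100 / 91 103 118 106 / 112 124 85 97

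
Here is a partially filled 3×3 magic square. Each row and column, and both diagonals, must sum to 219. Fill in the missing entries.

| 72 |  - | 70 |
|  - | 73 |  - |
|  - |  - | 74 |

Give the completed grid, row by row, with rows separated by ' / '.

72 77 70 / 71 73 75 / 76 69 74

Row 1 needs 219; the known cells sum to 142, so (1,2) = 77.
Column 2 must total 219; the given cells sum to 150, so (3,2) = 69.
Column 3 must total 219; the given cells sum to 144, so (2,3) = 75.
Anti-diagonal: 70 + 73 + ? = 219, so (3,1) = 76.
Row 2: 73 + 75 + ? = 219, so (2,1) = 71.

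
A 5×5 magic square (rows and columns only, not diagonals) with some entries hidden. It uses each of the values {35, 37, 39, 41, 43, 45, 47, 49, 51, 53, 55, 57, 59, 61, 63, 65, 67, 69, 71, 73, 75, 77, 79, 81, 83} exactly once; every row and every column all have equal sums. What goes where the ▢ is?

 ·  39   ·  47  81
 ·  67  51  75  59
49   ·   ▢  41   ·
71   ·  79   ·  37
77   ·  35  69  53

57

The 25 entries sum to 1475, so each line sums to 1475/5 = 295.
The remaining cell in row 2 is (2,1) = 295 − 252 = 43.
Row 5 must total 295; the given cells sum to 234, so (5,2) = 61.
Column 1: 43 + 49 + 71 + 77 + ? = 295, so (1,1) = 55.
Column 4: 47 + 75 + 41 + 69 + ? = 295, so (4,4) = 63.
Column 5 needs 295; the known cells sum to 230, so (3,5) = 65.
Row 1: 55 + 39 + 47 + 81 + ? = 295, so (1,3) = 73.
Row 4: 71 + 79 + 63 + 37 + ? = 295, so (4,2) = 45.
The remaining cell in column 2 is (3,2) = 295 − 212 = 83.
From column 3, 295 − (73 + 51 + 79 + 35) gives (3,3) = 57.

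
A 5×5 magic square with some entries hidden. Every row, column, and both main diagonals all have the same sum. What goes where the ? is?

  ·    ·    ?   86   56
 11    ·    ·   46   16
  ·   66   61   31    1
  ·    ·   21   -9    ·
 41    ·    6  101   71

91

Column 4 is complete and sums to 255; that is the magic constant.
Row 3 needs 255; the known cells sum to 159, so (3,1) = 96.
Row 5 needs 255; the known cells sum to 219, so (5,2) = 36.
Using column 5: 56 + 16 + 1 + 71 + ? → (4,5) = 255 − 144 = 111.
Anti-diagonal: 56 + 46 + 61 + 41 + ? = 255, so (4,2) = 51.
Using row 4: 51 + 21 + (-9) + 111 + ? → (4,1) = 255 − 174 = 81.
Column 1 must total 255; the given cells sum to 229, so (1,1) = 26.
Using main diagonal: 26 + 61 + (-9) + 71 + ? → (2,2) = 255 − 149 = 106.
The remaining cell in row 2 is (2,3) = 255 − 179 = 76.
Column 2 must total 255; the given cells sum to 259, so (1,2) = -4.
Column 3: 76 + 61 + 21 + 6 + ? = 255, so (1,3) = 91.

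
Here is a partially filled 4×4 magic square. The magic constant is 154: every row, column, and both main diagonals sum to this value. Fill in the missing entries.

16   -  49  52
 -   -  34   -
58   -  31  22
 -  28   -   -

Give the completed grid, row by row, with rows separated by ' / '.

16 37 49 52 / 55 46 34 19 / 58 43 31 22 / 25 28 40 61

Row 1 needs 154; the known cells sum to 117, so (1,2) = 37.
Using row 3: 58 + 31 + 22 + ? → (3,2) = 154 − 111 = 43.
From column 2, 154 − (37 + 43 + 28) gives (2,2) = 46.
Using column 3: 49 + 34 + 31 + ? → (4,3) = 154 − 114 = 40.
Main diagonal needs 154; the known cells sum to 93, so (4,4) = 61.
Using anti-diagonal: 52 + 34 + 43 + ? → (4,1) = 154 − 129 = 25.
Column 1 needs 154; the known cells sum to 99, so (2,1) = 55.
Column 4 must total 154; the given cells sum to 135, so (2,4) = 19.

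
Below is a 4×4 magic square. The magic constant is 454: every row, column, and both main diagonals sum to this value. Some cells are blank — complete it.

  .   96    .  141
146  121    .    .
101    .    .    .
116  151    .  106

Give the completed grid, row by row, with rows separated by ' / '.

91 96 126 141 / 146 121 111 76 / 101 86 136 131 / 116 151 81 106

From row 4, 454 − (116 + 151 + 106) gives (4,3) = 81.
Column 1 must total 454; the given cells sum to 363, so (1,1) = 91.
Using column 2: 96 + 121 + 151 + ? → (3,2) = 454 − 368 = 86.
The remaining cell in main diagonal is (3,3) = 454 − 318 = 136.
Anti-diagonal: 141 + 86 + 116 + ? = 454, so (2,3) = 111.
From row 1, 454 − (91 + 96 + 141) gives (1,3) = 126.
From row 2, 454 − (146 + 121 + 111) gives (2,4) = 76.
The remaining cell in row 3 is (3,4) = 454 − 323 = 131.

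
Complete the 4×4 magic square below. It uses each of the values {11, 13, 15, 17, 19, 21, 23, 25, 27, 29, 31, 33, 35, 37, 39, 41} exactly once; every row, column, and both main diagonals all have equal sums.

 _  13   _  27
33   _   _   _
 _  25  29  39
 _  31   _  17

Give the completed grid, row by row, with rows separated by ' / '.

The 16 entries sum to 416, so each line sums to 416/4 = 104.
The remaining cell in row 3 is (3,1) = 104 − 93 = 11.
Column 2 must total 104; the given cells sum to 69, so (2,2) = 35.
Column 4 must total 104; the given cells sum to 83, so (2,4) = 21.
Main diagonal must total 104; the given cells sum to 81, so (1,1) = 23.
Row 1 must total 104; the given cells sum to 63, so (1,3) = 41.
Row 2 must total 104; the given cells sum to 89, so (2,3) = 15.
Column 1: 23 + 33 + 11 + ? = 104, so (4,1) = 37.
Using column 3: 41 + 15 + 29 + ? → (4,3) = 104 − 85 = 19.

23 13 41 27 / 33 35 15 21 / 11 25 29 39 / 37 31 19 17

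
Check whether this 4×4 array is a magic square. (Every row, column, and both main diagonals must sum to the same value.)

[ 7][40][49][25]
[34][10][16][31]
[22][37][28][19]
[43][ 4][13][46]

Row 1: 7 + 40 + 49 + 25 = 121.
Row 2: 34 + 10 + 16 + 31 = 91.
Row 3: 22 + 37 + 28 + 19 = 106.
Row 4: 43 + 4 + 13 + 46 = 106.
Column 1: 7 + 34 + 22 + 43 = 106.
Column 2: 40 + 10 + 37 + 4 = 91.
Column 3: 49 + 16 + 28 + 13 = 106.
Column 4: 25 + 31 + 19 + 46 = 121.
Main diagonal: 7 + 10 + 28 + 46 = 91.
Anti-diagonal: 25 + 16 + 37 + 43 = 121.

No — row 4 sums to 106 but anti-diagonal sums to 121.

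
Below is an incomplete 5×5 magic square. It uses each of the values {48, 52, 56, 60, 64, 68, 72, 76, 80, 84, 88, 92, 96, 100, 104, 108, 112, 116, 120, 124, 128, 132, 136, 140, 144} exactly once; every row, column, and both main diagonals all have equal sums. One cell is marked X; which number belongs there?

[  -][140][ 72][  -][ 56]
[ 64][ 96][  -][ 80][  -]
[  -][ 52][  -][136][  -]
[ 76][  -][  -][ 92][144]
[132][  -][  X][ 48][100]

116

The 25 entries sum to 2400, so each line sums to 2400/5 = 480.
Column 4: 80 + 136 + 92 + 48 + ? = 480, so (1,4) = 124.
Row 1 needs 480; the known cells sum to 392, so (1,1) = 88.
Column 1: 88 + 64 + 76 + 132 + ? = 480, so (3,1) = 120.
Main diagonal: 88 + 96 + 92 + 100 + ? = 480, so (3,3) = 104.
Anti-diagonal must total 480; the given cells sum to 372, so (4,2) = 108.
Row 3: 120 + 52 + 104 + 136 + ? = 480, so (3,5) = 68.
Row 4 must total 480; the given cells sum to 420, so (4,3) = 60.
From column 2, 480 − (140 + 96 + 52 + 108) gives (5,2) = 84.
From column 5, 480 − (56 + 68 + 144 + 100) gives (2,5) = 112.
Row 2 needs 480; the known cells sum to 352, so (2,3) = 128.
The remaining cell in row 5 is (5,3) = 480 − 364 = 116.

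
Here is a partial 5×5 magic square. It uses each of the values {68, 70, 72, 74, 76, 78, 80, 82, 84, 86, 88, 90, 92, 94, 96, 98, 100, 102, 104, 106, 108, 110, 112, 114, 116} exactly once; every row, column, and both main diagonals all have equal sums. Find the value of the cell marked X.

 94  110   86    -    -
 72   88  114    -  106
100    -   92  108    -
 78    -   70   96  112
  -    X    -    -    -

82

The 25 entries sum to 2300, so each line sums to 2300/5 = 460.
Using row 2: 72 + 88 + 114 + 106 + ? → (2,4) = 460 − 380 = 80.
Row 4 must total 460; the given cells sum to 356, so (4,2) = 104.
Column 1: 94 + 72 + 100 + 78 + ? = 460, so (5,1) = 116.
From column 3, 460 − (86 + 114 + 92 + 70) gives (5,3) = 98.
From main diagonal, 460 − (94 + 88 + 92 + 96) gives (5,5) = 90.
Using anti-diagonal: 80 + 92 + 104 + 116 + ? → (1,5) = 460 − 392 = 68.
From row 1, 460 − (94 + 110 + 86 + 68) gives (1,4) = 102.
Using column 4: 102 + 80 + 108 + 96 + ? → (5,4) = 460 − 386 = 74.
From column 5, 460 − (68 + 106 + 112 + 90) gives (3,5) = 84.
Row 3 needs 460; the known cells sum to 384, so (3,2) = 76.
The remaining cell in row 5 is (5,2) = 460 − 378 = 82.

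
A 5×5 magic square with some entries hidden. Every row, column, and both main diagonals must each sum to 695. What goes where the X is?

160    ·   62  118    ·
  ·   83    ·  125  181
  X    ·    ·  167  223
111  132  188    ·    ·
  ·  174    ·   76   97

69

Column 4 needs 695; the known cells sum to 486, so (4,4) = 209.
Main diagonal: 160 + 83 + 209 + 97 + ? = 695, so (3,3) = 146.
Row 4: 111 + 132 + 188 + 209 + ? = 695, so (4,5) = 55.
Column 5 must total 695; the given cells sum to 556, so (1,5) = 139.
The remaining cell in anti-diagonal is (5,1) = 695 − 542 = 153.
The remaining cell in row 1 is (1,2) = 695 − 479 = 216.
Using row 5: 153 + 174 + 76 + 97 + ? → (5,3) = 695 − 500 = 195.
Column 2 needs 695; the known cells sum to 605, so (3,2) = 90.
The remaining cell in column 3 is (2,3) = 695 − 591 = 104.
Row 2 needs 695; the known cells sum to 493, so (2,1) = 202.
Using row 3: 90 + 146 + 167 + 223 + ? → (3,1) = 695 − 626 = 69.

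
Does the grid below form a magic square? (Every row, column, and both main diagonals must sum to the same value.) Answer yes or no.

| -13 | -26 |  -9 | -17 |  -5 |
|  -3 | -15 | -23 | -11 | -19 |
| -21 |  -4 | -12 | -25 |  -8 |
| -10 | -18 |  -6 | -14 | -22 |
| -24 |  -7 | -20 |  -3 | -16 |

Row 1: -13 + (-26) + (-9) + (-17) + (-5) = -70.
Row 2: -3 + (-15) + (-23) + (-11) + (-19) = -71.
Row 3: -21 + (-4) + (-12) + (-25) + (-8) = -70.
Row 4: -10 + (-18) + (-6) + (-14) + (-22) = -70.
Row 5: -24 + (-7) + (-20) + (-3) + (-16) = -70.
Column 1: -13 + (-3) + (-21) + (-10) + (-24) = -71.
Column 2: -26 + (-15) + (-4) + (-18) + (-7) = -70.
Column 3: -9 + (-23) + (-12) + (-6) + (-20) = -70.
Column 4: -17 + (-11) + (-25) + (-14) + (-3) = -70.
Column 5: -5 + (-19) + (-8) + (-22) + (-16) = -70.
Main diagonal: -13 + (-15) + (-12) + (-14) + (-16) = -70.
Anti-diagonal: -5 + (-11) + (-12) + (-18) + (-24) = -70.

No — main diagonal sums to -70 but column 1 sums to -71.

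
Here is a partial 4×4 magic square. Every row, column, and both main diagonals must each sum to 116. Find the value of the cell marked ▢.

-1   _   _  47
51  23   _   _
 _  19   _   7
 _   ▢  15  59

31

Using column 4: 47 + 7 + 59 + ? → (2,4) = 116 − 113 = 3.
Using main diagonal: -1 + 23 + 59 + ? → (3,3) = 116 − 81 = 35.
From row 2, 116 − (51 + 23 + 3) gives (2,3) = 39.
Row 3 needs 116; the known cells sum to 61, so (3,1) = 55.
The remaining cell in column 1 is (4,1) = 116 − 105 = 11.
Column 3 must total 116; the given cells sum to 89, so (1,3) = 27.
The remaining cell in row 1 is (1,2) = 116 − 73 = 43.
Using row 4: 11 + 15 + 59 + ? → (4,2) = 116 − 85 = 31.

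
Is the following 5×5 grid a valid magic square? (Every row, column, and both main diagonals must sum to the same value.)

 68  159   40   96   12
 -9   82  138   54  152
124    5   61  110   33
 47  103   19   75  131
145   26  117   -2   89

No — column 4 sums to 333 but column 2 sums to 375.

Row 1: 68 + 159 + 40 + 96 + 12 = 375.
Row 2: -9 + 82 + 138 + 54 + 152 = 417.
Row 3: 124 + 5 + 61 + 110 + 33 = 333.
Row 4: 47 + 103 + 19 + 75 + 131 = 375.
Row 5: 145 + 26 + 117 + (-2) + 89 = 375.
Column 1: 68 + (-9) + 124 + 47 + 145 = 375.
Column 2: 159 + 82 + 5 + 103 + 26 = 375.
Column 3: 40 + 138 + 61 + 19 + 117 = 375.
Column 4: 96 + 54 + 110 + 75 + (-2) = 333.
Column 5: 12 + 152 + 33 + 131 + 89 = 417.
Main diagonal: 68 + 82 + 61 + 75 + 89 = 375.
Anti-diagonal: 12 + 54 + 61 + 103 + 145 = 375.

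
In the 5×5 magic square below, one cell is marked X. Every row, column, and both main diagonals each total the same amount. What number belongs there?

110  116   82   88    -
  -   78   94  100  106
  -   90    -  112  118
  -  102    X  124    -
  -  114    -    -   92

108

Column 2 is complete and sums to 500; that is the magic constant.
Row 1 must total 500; the given cells sum to 396, so (1,5) = 104.
Row 2 needs 500; the known cells sum to 378, so (2,1) = 122.
Column 4 must total 500; the given cells sum to 424, so (5,4) = 76.
Column 5 needs 500; the known cells sum to 420, so (4,5) = 80.
From main diagonal, 500 − (110 + 78 + 124 + 92) gives (3,3) = 96.
From anti-diagonal, 500 − (104 + 100 + 96 + 102) gives (5,1) = 98.
Row 3 needs 500; the known cells sum to 416, so (3,1) = 84.
The remaining cell in row 5 is (5,3) = 500 − 380 = 120.
Column 1 needs 500; the known cells sum to 414, so (4,1) = 86.
Column 3 must total 500; the given cells sum to 392, so (4,3) = 108.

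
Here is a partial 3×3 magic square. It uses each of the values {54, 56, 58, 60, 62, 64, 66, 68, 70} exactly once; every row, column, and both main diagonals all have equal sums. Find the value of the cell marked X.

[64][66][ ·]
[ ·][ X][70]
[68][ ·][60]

The 9 entries sum to 558, so each line sums to 558/3 = 186.
Row 1 needs 186; the known cells sum to 130, so (1,3) = 56.
The remaining cell in row 3 is (3,2) = 186 − 128 = 58.
Column 1 must total 186; the given cells sum to 132, so (2,1) = 54.
From column 2, 186 − (66 + 58) gives (2,2) = 62.

62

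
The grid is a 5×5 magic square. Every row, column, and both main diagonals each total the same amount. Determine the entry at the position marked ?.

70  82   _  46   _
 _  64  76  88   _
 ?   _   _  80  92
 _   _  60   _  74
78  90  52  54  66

Row 5 is complete and sums to 340; that is the magic constant.
The remaining cell in column 4 is (4,4) = 340 − 268 = 72.
The remaining cell in main diagonal is (3,3) = 340 − 272 = 68.
Using column 3: 76 + 68 + 60 + 52 + ? → (1,3) = 340 − 256 = 84.
Using row 1: 70 + 82 + 84 + 46 + ? → (1,5) = 340 − 282 = 58.
From column 5, 340 − (58 + 92 + 74 + 66) gives (2,5) = 50.
From anti-diagonal, 340 − (58 + 88 + 68 + 78) gives (4,2) = 48.
Row 2 needs 340; the known cells sum to 278, so (2,1) = 62.
Row 4: 48 + 60 + 72 + 74 + ? = 340, so (4,1) = 86.
Using column 1: 70 + 62 + 86 + 78 + ? → (3,1) = 340 − 296 = 44.

44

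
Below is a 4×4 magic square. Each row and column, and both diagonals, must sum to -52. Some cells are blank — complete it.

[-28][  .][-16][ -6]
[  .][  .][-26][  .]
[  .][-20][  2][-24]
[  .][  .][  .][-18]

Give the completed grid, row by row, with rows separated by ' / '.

Row 1 needs -52; the known cells sum to -50, so (1,2) = -2.
The remaining cell in row 3 is (3,1) = -52 − (-42) = -10.
Column 3 needs -52; the known cells sum to -40, so (4,3) = -12.
From column 4, -52 − (-6 + (-24) + (-18)) gives (2,4) = -4.
From main diagonal, -52 − (-28 + 2 + (-18)) gives (2,2) = -8.
Anti-diagonal needs -52; the known cells sum to -52, so (4,1) = 0.
Row 2: -8 + (-26) + (-4) + ? = -52, so (2,1) = -14.
From row 4, -52 − (0 + (-12) + (-18)) gives (4,2) = -22.

-28 -2 -16 -6 / -14 -8 -26 -4 / -10 -20 2 -24 / 0 -22 -12 -18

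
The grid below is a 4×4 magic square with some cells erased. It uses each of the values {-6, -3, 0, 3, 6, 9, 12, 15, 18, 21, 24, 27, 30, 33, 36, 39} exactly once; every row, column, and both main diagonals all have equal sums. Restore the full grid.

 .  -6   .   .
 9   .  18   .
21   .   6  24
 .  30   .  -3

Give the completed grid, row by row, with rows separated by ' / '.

36 -6 3 33 / 9 27 18 12 / 21 15 6 24 / 0 30 39 -3

The 16 entries sum to 264, so each line sums to 264/4 = 66.
The remaining cell in row 3 is (3,2) = 66 − 51 = 15.
The remaining cell in column 2 is (2,2) = 66 − 39 = 27.
The remaining cell in main diagonal is (1,1) = 66 − 30 = 36.
Using row 2: 9 + 27 + 18 + ? → (2,4) = 66 − 54 = 12.
Column 1 must total 66; the given cells sum to 66, so (4,1) = 0.
The remaining cell in column 4 is (1,4) = 66 − 33 = 33.
The remaining cell in row 1 is (1,3) = 66 − 63 = 3.
Row 4 needs 66; the known cells sum to 27, so (4,3) = 39.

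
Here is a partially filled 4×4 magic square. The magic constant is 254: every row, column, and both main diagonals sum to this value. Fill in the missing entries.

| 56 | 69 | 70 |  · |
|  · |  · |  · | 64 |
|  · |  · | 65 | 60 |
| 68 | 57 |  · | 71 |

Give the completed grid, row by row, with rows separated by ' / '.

56 69 70 59 / 67 62 61 64 / 63 66 65 60 / 68 57 58 71

From row 1, 254 − (56 + 69 + 70) gives (1,4) = 59.
Using row 4: 68 + 57 + 71 + ? → (4,3) = 254 − 196 = 58.
Column 3 needs 254; the known cells sum to 193, so (2,3) = 61.
Main diagonal must total 254; the given cells sum to 192, so (2,2) = 62.
Anti-diagonal needs 254; the known cells sum to 188, so (3,2) = 66.
The remaining cell in row 2 is (2,1) = 254 − 187 = 67.
From row 3, 254 − (66 + 65 + 60) gives (3,1) = 63.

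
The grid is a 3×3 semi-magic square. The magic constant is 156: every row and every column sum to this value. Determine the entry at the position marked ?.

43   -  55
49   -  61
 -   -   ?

40

From row 1, 156 − (43 + 55) gives (1,2) = 58.
Row 2 must total 156; the given cells sum to 110, so (2,2) = 46.
Column 1 must total 156; the given cells sum to 92, so (3,1) = 64.
Using column 2: 58 + 46 + ? → (3,2) = 156 − 104 = 52.
Using column 3: 55 + 61 + ? → (3,3) = 156 − 116 = 40.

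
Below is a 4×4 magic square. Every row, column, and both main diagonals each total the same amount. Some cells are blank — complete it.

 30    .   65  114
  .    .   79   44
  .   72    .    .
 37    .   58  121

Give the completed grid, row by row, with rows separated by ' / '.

Anti-diagonal is already complete: 114 + 79 + 72 + 37 = 302, so that is the magic constant.
Row 1 must total 302; the given cells sum to 209, so (1,2) = 93.
Row 4: 37 + 58 + 121 + ? = 302, so (4,2) = 86.
Using column 2: 93 + 72 + 86 + ? → (2,2) = 302 − 251 = 51.
Column 3 must total 302; the given cells sum to 202, so (3,3) = 100.
Using column 4: 114 + 44 + 121 + ? → (3,4) = 302 − 279 = 23.
Row 2 needs 302; the known cells sum to 174, so (2,1) = 128.
From row 3, 302 − (72 + 100 + 23) gives (3,1) = 107.

30 93 65 114 / 128 51 79 44 / 107 72 100 23 / 37 86 58 121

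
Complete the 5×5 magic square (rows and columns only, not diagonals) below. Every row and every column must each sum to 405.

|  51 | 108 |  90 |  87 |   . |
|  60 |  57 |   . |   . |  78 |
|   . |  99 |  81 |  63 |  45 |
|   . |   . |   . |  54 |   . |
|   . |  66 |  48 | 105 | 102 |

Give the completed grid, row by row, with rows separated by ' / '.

Row 1 needs 405; the known cells sum to 336, so (1,5) = 69.
Row 3 needs 405; the known cells sum to 288, so (3,1) = 117.
The remaining cell in row 5 is (5,1) = 405 − 321 = 84.
The remaining cell in column 1 is (4,1) = 405 − 312 = 93.
Column 2 needs 405; the known cells sum to 330, so (4,2) = 75.
Column 4 needs 405; the known cells sum to 309, so (2,4) = 96.
The remaining cell in column 5 is (4,5) = 405 − 294 = 111.
From row 2, 405 − (60 + 57 + 96 + 78) gives (2,3) = 114.
Row 4 needs 405; the known cells sum to 333, so (4,3) = 72.

51 108 90 87 69 / 60 57 114 96 78 / 117 99 81 63 45 / 93 75 72 54 111 / 84 66 48 105 102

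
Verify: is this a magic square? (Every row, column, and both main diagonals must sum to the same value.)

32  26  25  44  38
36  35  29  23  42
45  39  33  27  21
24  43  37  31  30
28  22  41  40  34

Yes

Row 1: 32 + 26 + 25 + 44 + 38 = 165.
Row 2: 36 + 35 + 29 + 23 + 42 = 165.
Row 3: 45 + 39 + 33 + 27 + 21 = 165.
Row 4: 24 + 43 + 37 + 31 + 30 = 165.
Row 5: 28 + 22 + 41 + 40 + 34 = 165.
Column 1: 32 + 36 + 45 + 24 + 28 = 165.
Column 2: 26 + 35 + 39 + 43 + 22 = 165.
Column 3: 25 + 29 + 33 + 37 + 41 = 165.
Column 4: 44 + 23 + 27 + 31 + 40 = 165.
Column 5: 38 + 42 + 21 + 30 + 34 = 165.
Main diagonal: 32 + 35 + 33 + 31 + 34 = 165.
Anti-diagonal: 38 + 23 + 33 + 43 + 28 = 165.
All lines sum to 165.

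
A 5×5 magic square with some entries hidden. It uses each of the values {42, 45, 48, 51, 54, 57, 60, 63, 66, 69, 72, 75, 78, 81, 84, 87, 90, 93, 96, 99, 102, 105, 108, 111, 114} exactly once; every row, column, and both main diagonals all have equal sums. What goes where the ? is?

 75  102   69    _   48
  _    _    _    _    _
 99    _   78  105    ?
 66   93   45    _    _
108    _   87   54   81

57

The 25 entries sum to 1950, so each line sums to 1950/5 = 390.
The remaining cell in row 1 is (1,4) = 390 − 294 = 96.
Using row 5: 108 + 87 + 54 + 81 + ? → (5,2) = 390 − 330 = 60.
Using column 1: 75 + 99 + 66 + 108 + ? → (2,1) = 390 − 348 = 42.
From column 3, 390 − (69 + 78 + 45 + 87) gives (2,3) = 111.
Anti-diagonal must total 390; the given cells sum to 327, so (2,4) = 63.
Column 4 needs 390; the known cells sum to 318, so (4,4) = 72.
From main diagonal, 390 − (75 + 78 + 72 + 81) gives (2,2) = 84.
Row 2 must total 390; the given cells sum to 300, so (2,5) = 90.
From row 4, 390 − (66 + 93 + 45 + 72) gives (4,5) = 114.
Column 2 must total 390; the given cells sum to 339, so (3,2) = 51.
From column 5, 390 − (48 + 90 + 114 + 81) gives (3,5) = 57.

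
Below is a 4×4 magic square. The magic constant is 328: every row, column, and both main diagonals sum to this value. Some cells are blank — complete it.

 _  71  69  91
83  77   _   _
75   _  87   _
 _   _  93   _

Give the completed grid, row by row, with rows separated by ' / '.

97 71 69 91 / 83 77 79 89 / 75 85 87 81 / 73 95 93 67

Using row 1: 71 + 69 + 91 + ? → (1,1) = 328 − 231 = 97.
Column 1: 97 + 83 + 75 + ? = 328, so (4,1) = 73.
Column 3 needs 328; the known cells sum to 249, so (2,3) = 79.
Main diagonal needs 328; the known cells sum to 261, so (4,4) = 67.
Anti-diagonal must total 328; the given cells sum to 243, so (3,2) = 85.
Row 2 must total 328; the given cells sum to 239, so (2,4) = 89.
The remaining cell in row 3 is (3,4) = 328 − 247 = 81.
Using row 4: 73 + 93 + 67 + ? → (4,2) = 328 − 233 = 95.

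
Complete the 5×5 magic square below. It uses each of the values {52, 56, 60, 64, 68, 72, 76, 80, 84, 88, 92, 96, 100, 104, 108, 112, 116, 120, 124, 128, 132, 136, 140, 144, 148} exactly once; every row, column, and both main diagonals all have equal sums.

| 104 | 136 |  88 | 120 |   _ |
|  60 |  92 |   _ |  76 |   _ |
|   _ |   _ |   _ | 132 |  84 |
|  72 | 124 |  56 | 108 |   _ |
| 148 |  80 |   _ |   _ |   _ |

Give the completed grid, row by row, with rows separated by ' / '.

The 25 entries sum to 2500, so each line sums to 2500/5 = 500.
From row 1, 500 − (104 + 136 + 88 + 120) gives (1,5) = 52.
Using row 4: 72 + 124 + 56 + 108 + ? → (4,5) = 500 − 360 = 140.
Column 1 must total 500; the given cells sum to 384, so (3,1) = 116.
From column 2, 500 − (136 + 92 + 124 + 80) gives (3,2) = 68.
From column 4, 500 − (120 + 76 + 132 + 108) gives (5,4) = 64.
The remaining cell in anti-diagonal is (3,3) = 500 − 400 = 100.
Main diagonal needs 500; the known cells sum to 404, so (5,5) = 96.
Row 5 needs 500; the known cells sum to 388, so (5,3) = 112.
Column 3 must total 500; the given cells sum to 356, so (2,3) = 144.
Column 5 needs 500; the known cells sum to 372, so (2,5) = 128.

104 136 88 120 52 / 60 92 144 76 128 / 116 68 100 132 84 / 72 124 56 108 140 / 148 80 112 64 96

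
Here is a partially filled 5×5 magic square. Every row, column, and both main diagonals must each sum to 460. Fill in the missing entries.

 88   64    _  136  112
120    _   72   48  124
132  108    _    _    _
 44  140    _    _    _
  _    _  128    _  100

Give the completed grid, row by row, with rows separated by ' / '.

Row 1 needs 460; the known cells sum to 400, so (1,3) = 60.
Row 2 needs 460; the known cells sum to 364, so (2,2) = 96.
Column 1 needs 460; the known cells sum to 384, so (5,1) = 76.
Column 2 needs 460; the known cells sum to 408, so (5,2) = 52.
Anti-diagonal: 112 + 48 + 140 + 76 + ? = 460, so (3,3) = 84.
Using row 5: 76 + 52 + 128 + 100 + ? → (5,4) = 460 − 356 = 104.
From column 3, 460 − (60 + 72 + 84 + 128) gives (4,3) = 116.
Main diagonal must total 460; the given cells sum to 368, so (4,4) = 92.
Using row 4: 44 + 140 + 116 + 92 + ? → (4,5) = 460 − 392 = 68.
The remaining cell in column 4 is (3,4) = 460 − 380 = 80.
Column 5: 112 + 124 + 68 + 100 + ? = 460, so (3,5) = 56.

88 64 60 136 112 / 120 96 72 48 124 / 132 108 84 80 56 / 44 140 116 92 68 / 76 52 128 104 100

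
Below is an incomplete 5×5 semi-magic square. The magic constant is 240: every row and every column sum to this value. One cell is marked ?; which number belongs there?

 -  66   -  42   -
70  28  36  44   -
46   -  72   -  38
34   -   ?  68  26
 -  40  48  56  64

Using row 2: 70 + 28 + 36 + 44 + ? → (2,5) = 240 − 178 = 62.
Using row 5: 40 + 48 + 56 + 64 + ? → (5,1) = 240 − 208 = 32.
Column 1 needs 240; the known cells sum to 182, so (1,1) = 58.
Column 4 needs 240; the known cells sum to 210, so (3,4) = 30.
Column 5 must total 240; the given cells sum to 190, so (1,5) = 50.
Using row 1: 58 + 66 + 42 + 50 + ? → (1,3) = 240 − 216 = 24.
Row 3 must total 240; the given cells sum to 186, so (3,2) = 54.
Using column 2: 66 + 28 + 54 + 40 + ? → (4,2) = 240 − 188 = 52.
Column 3: 24 + 36 + 72 + 48 + ? = 240, so (4,3) = 60.

60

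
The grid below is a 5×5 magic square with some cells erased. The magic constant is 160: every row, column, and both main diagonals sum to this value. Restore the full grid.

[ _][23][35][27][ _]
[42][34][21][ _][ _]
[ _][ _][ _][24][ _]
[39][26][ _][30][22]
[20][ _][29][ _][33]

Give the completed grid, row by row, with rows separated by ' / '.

31 23 35 27 44 / 42 34 21 38 25 / 28 40 32 24 36 / 39 26 43 30 22 / 20 37 29 41 33

Row 4 must total 160; the given cells sum to 117, so (4,3) = 43.
Column 3: 35 + 21 + 43 + 29 + ? = 160, so (3,3) = 32.
Main diagonal needs 160; the known cells sum to 129, so (1,1) = 31.
The remaining cell in row 1 is (1,5) = 160 − 116 = 44.
Column 1 must total 160; the given cells sum to 132, so (3,1) = 28.
Anti-diagonal must total 160; the given cells sum to 122, so (2,4) = 38.
From row 2, 160 − (42 + 34 + 21 + 38) gives (2,5) = 25.
Column 4 needs 160; the known cells sum to 119, so (5,4) = 41.
Using column 5: 44 + 25 + 22 + 33 + ? → (3,5) = 160 − 124 = 36.
The remaining cell in row 3 is (3,2) = 160 − 120 = 40.
From row 5, 160 − (20 + 29 + 41 + 33) gives (5,2) = 37.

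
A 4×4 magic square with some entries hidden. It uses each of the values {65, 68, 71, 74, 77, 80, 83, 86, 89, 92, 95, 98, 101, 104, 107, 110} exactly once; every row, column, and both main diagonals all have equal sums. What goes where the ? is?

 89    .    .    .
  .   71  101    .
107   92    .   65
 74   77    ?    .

The 16 entries sum to 1400, so each line sums to 1400/4 = 350.
Using row 3: 107 + 92 + 65 + ? → (3,3) = 350 − 264 = 86.
Column 1 must total 350; the given cells sum to 270, so (2,1) = 80.
Using column 2: 71 + 92 + 77 + ? → (1,2) = 350 − 240 = 110.
Main diagonal: 89 + 71 + 86 + ? = 350, so (4,4) = 104.
Anti-diagonal needs 350; the known cells sum to 267, so (1,4) = 83.
Row 1 needs 350; the known cells sum to 282, so (1,3) = 68.
From row 2, 350 − (80 + 71 + 101) gives (2,4) = 98.
Row 4 needs 350; the known cells sum to 255, so (4,3) = 95.

95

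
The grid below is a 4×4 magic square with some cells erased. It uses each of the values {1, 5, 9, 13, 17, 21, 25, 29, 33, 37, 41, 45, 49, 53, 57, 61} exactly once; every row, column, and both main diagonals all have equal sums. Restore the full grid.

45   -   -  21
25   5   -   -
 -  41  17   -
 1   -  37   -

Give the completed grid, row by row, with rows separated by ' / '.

45 49 9 21 / 25 5 61 33 / 53 41 17 13 / 1 29 37 57

The 16 entries sum to 496, so each line sums to 496/4 = 124.
Using column 1: 45 + 25 + 1 + ? → (3,1) = 124 − 71 = 53.
Main diagonal must total 124; the given cells sum to 67, so (4,4) = 57.
The remaining cell in anti-diagonal is (2,3) = 124 − 63 = 61.
From row 2, 124 − (25 + 5 + 61) gives (2,4) = 33.
Row 3 must total 124; the given cells sum to 111, so (3,4) = 13.
Row 4 needs 124; the known cells sum to 95, so (4,2) = 29.
Column 2 must total 124; the given cells sum to 75, so (1,2) = 49.
Column 3 must total 124; the given cells sum to 115, so (1,3) = 9.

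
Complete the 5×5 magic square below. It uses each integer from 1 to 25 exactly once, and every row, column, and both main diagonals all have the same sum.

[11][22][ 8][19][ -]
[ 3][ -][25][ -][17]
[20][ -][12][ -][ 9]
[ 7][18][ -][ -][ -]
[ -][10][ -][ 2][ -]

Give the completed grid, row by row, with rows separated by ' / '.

11 22 8 19 5 / 3 14 25 6 17 / 20 1 12 23 9 / 7 18 4 15 21 / 24 10 16 2 13

The entries are 1 through 25, which sum to 325, so each line sums to 325/5 = 65.
The remaining cell in row 1 is (1,5) = 65 − 60 = 5.
Column 1: 11 + 3 + 20 + 7 + ? = 65, so (5,1) = 24.
Using anti-diagonal: 5 + 12 + 18 + 24 + ? → (2,4) = 65 − 59 = 6.
Row 2 must total 65; the given cells sum to 51, so (2,2) = 14.
From column 2, 65 − (22 + 14 + 18 + 10) gives (3,2) = 1.
Row 3: 20 + 1 + 12 + 9 + ? = 65, so (3,4) = 23.
The remaining cell in column 4 is (4,4) = 65 − 50 = 15.
Main diagonal needs 65; the known cells sum to 52, so (5,5) = 13.
Row 5 must total 65; the given cells sum to 49, so (5,3) = 16.
Column 3 needs 65; the known cells sum to 61, so (4,3) = 4.
Column 5 must total 65; the given cells sum to 44, so (4,5) = 21.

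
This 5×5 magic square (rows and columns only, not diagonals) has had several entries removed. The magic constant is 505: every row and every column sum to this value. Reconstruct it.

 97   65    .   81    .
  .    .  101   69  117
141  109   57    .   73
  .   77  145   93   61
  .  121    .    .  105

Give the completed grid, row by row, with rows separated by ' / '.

From row 3, 505 − (141 + 109 + 57 + 73) gives (3,4) = 125.
From row 4, 505 − (77 + 145 + 93 + 61) gives (4,1) = 129.
Column 2 must total 505; the given cells sum to 372, so (2,2) = 133.
From column 4, 505 − (81 + 69 + 125 + 93) gives (5,4) = 137.
The remaining cell in column 5 is (1,5) = 505 − 356 = 149.
Row 1 needs 505; the known cells sum to 392, so (1,3) = 113.
Using row 2: 133 + 101 + 69 + 117 + ? → (2,1) = 505 − 420 = 85.
From column 1, 505 − (97 + 85 + 141 + 129) gives (5,1) = 53.
Using column 3: 113 + 101 + 57 + 145 + ? → (5,3) = 505 − 416 = 89.

97 65 113 81 149 / 85 133 101 69 117 / 141 109 57 125 73 / 129 77 145 93 61 / 53 121 89 137 105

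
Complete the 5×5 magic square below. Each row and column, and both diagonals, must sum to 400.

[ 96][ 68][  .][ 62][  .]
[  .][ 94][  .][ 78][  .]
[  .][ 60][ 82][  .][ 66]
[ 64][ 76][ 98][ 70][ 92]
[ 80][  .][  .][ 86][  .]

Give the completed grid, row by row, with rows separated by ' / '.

96 68 90 62 84 / 72 94 56 78 100 / 88 60 82 104 66 / 64 76 98 70 92 / 80 102 74 86 58

Column 2 needs 400; the known cells sum to 298, so (5,2) = 102.
Column 4 must total 400; the given cells sum to 296, so (3,4) = 104.
The remaining cell in main diagonal is (5,5) = 400 − 342 = 58.
The remaining cell in anti-diagonal is (1,5) = 400 − 316 = 84.
The remaining cell in row 1 is (1,3) = 400 − 310 = 90.
Using row 3: 60 + 82 + 104 + 66 + ? → (3,1) = 400 − 312 = 88.
Row 5 must total 400; the given cells sum to 326, so (5,3) = 74.
From column 1, 400 − (96 + 88 + 64 + 80) gives (2,1) = 72.
Using column 3: 90 + 82 + 98 + 74 + ? → (2,3) = 400 − 344 = 56.
Column 5 needs 400; the known cells sum to 300, so (2,5) = 100.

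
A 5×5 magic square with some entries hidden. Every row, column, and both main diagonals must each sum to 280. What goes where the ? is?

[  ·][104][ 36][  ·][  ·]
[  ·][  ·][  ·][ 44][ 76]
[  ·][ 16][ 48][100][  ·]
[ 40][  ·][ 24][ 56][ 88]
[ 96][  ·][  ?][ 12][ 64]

80

From row 4, 280 − (40 + 24 + 56 + 88) gives (4,2) = 72.
From column 4, 280 − (44 + 100 + 56 + 12) gives (1,4) = 68.
Anti-diagonal needs 280; the known cells sum to 260, so (1,5) = 20.
Using row 1: 104 + 36 + 68 + 20 + ? → (1,1) = 280 − 228 = 52.
The remaining cell in column 5 is (3,5) = 280 − 248 = 32.
Main diagonal: 52 + 48 + 56 + 64 + ? = 280, so (2,2) = 60.
Row 3: 16 + 48 + 100 + 32 + ? = 280, so (3,1) = 84.
The remaining cell in column 1 is (2,1) = 280 − 272 = 8.
Using column 2: 104 + 60 + 16 + 72 + ? → (5,2) = 280 − 252 = 28.
The remaining cell in row 2 is (2,3) = 280 − 188 = 92.
The remaining cell in row 5 is (5,3) = 280 − 200 = 80.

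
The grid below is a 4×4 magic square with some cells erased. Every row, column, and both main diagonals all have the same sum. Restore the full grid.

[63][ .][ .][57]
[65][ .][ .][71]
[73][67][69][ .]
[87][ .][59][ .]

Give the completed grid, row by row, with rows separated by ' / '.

63 85 83 57 / 65 75 77 71 / 73 67 69 79 / 87 61 59 81

Column 1 is already complete: 63 + 65 + 73 + 87 = 288, so that is the magic constant.
Row 3: 73 + 67 + 69 + ? = 288, so (3,4) = 79.
Using column 4: 57 + 71 + 79 + ? → (4,4) = 288 − 207 = 81.
Main diagonal needs 288; the known cells sum to 213, so (2,2) = 75.
The remaining cell in anti-diagonal is (2,3) = 288 − 211 = 77.
Row 4 needs 288; the known cells sum to 227, so (4,2) = 61.
Column 2 needs 288; the known cells sum to 203, so (1,2) = 85.
The remaining cell in column 3 is (1,3) = 288 − 205 = 83.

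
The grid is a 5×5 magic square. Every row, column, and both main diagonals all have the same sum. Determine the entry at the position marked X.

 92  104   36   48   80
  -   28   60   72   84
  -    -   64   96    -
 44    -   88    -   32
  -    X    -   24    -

Row 1 is complete and sums to 360; that is the magic constant.
Row 2 must total 360; the given cells sum to 244, so (2,1) = 116.
From column 3, 360 − (36 + 60 + 64 + 88) gives (5,3) = 112.
From column 4, 360 − (48 + 72 + 96 + 24) gives (4,4) = 120.
Main diagonal: 92 + 28 + 64 + 120 + ? = 360, so (5,5) = 56.
From row 4, 360 − (44 + 88 + 120 + 32) gives (4,2) = 76.
Column 5: 80 + 84 + 32 + 56 + ? = 360, so (3,5) = 108.
From anti-diagonal, 360 − (80 + 72 + 64 + 76) gives (5,1) = 68.
The remaining cell in row 5 is (5,2) = 360 − 260 = 100.

100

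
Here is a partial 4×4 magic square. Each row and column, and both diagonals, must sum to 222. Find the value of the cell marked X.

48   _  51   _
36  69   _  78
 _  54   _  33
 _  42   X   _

72

Row 2 needs 222; the known cells sum to 183, so (2,3) = 39.
From column 2, 222 − (69 + 54 + 42) gives (1,2) = 57.
From row 1, 222 − (48 + 57 + 51) gives (1,4) = 66.
Column 4 must total 222; the given cells sum to 177, so (4,4) = 45.
Using main diagonal: 48 + 69 + 45 + ? → (3,3) = 222 − 162 = 60.
Anti-diagonal: 66 + 39 + 54 + ? = 222, so (4,1) = 63.
Using row 3: 54 + 60 + 33 + ? → (3,1) = 222 − 147 = 75.
Row 4 must total 222; the given cells sum to 150, so (4,3) = 72.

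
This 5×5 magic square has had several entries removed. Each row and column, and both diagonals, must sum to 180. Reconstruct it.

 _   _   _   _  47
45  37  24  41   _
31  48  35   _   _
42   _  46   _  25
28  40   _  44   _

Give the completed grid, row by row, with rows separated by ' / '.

34 26 43 30 47 / 45 37 24 41 33 / 31 48 35 27 39 / 42 29 46 38 25 / 28 40 32 44 36

Row 2 must total 180; the given cells sum to 147, so (2,5) = 33.
Using column 1: 45 + 31 + 42 + 28 + ? → (1,1) = 180 − 146 = 34.
Anti-diagonal needs 180; the known cells sum to 151, so (4,2) = 29.
Row 4 must total 180; the given cells sum to 142, so (4,4) = 38.
Column 2: 37 + 48 + 29 + 40 + ? = 180, so (1,2) = 26.
Main diagonal: 34 + 37 + 35 + 38 + ? = 180, so (5,5) = 36.
From row 5, 180 − (28 + 40 + 44 + 36) gives (5,3) = 32.
Column 3 needs 180; the known cells sum to 137, so (1,3) = 43.
Using column 5: 47 + 33 + 25 + 36 + ? → (3,5) = 180 − 141 = 39.
Row 1 must total 180; the given cells sum to 150, so (1,4) = 30.
Row 3 needs 180; the known cells sum to 153, so (3,4) = 27.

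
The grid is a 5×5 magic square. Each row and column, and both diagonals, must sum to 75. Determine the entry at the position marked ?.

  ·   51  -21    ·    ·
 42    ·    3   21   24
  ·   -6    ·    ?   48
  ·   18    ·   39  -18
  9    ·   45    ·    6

30

Row 2 needs 75; the known cells sum to 90, so (2,2) = -15.
Column 2 must total 75; the given cells sum to 48, so (5,2) = 27.
The remaining cell in column 5 is (1,5) = 75 − 60 = 15.
Anti-diagonal must total 75; the given cells sum to 63, so (3,3) = 12.
Using row 5: 9 + 27 + 45 + 6 + ? → (5,4) = 75 − 87 = -12.
Using column 3: -21 + 3 + 12 + 45 + ? → (4,3) = 75 − 39 = 36.
Using main diagonal: -15 + 12 + 39 + 6 + ? → (1,1) = 75 − 42 = 33.
Row 1: 33 + 51 + (-21) + 15 + ? = 75, so (1,4) = -3.
Row 4 needs 75; the known cells sum to 75, so (4,1) = 0.
Column 1 must total 75; the given cells sum to 84, so (3,1) = -9.
Column 4: -3 + 21 + 39 + (-12) + ? = 75, so (3,4) = 30.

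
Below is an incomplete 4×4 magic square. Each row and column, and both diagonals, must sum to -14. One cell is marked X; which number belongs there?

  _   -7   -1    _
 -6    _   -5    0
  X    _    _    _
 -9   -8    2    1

Row 2: -6 + (-5) + 0 + ? = -14, so (2,2) = -3.
Using column 2: -7 + (-3) + (-8) + ? → (3,2) = -14 − (-18) = 4.
Column 3 needs -14; the known cells sum to -4, so (3,3) = -10.
Main diagonal needs -14; the known cells sum to -12, so (1,1) = -2.
Using anti-diagonal: -5 + 4 + (-9) + ? → (1,4) = -14 − (-10) = -4.
From column 1, -14 − (-2 + (-6) + (-9)) gives (3,1) = 3.

3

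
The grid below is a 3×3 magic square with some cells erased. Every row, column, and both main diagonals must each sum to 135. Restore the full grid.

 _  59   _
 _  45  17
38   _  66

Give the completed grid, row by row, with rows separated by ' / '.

24 59 52 / 73 45 17 / 38 31 66

The remaining cell in row 2 is (2,1) = 135 − 62 = 73.
Row 3: 38 + 66 + ? = 135, so (3,2) = 31.
Using column 1: 73 + 38 + ? → (1,1) = 135 − 111 = 24.
Column 3 must total 135; the given cells sum to 83, so (1,3) = 52.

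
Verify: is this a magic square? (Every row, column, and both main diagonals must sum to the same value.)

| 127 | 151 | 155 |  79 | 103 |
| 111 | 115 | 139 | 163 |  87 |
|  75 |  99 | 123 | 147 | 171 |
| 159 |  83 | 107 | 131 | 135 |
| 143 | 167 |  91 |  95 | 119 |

Row 1: 127 + 151 + 155 + 79 + 103 = 615.
Row 2: 111 + 115 + 139 + 163 + 87 = 615.
Row 3: 75 + 99 + 123 + 147 + 171 = 615.
Row 4: 159 + 83 + 107 + 131 + 135 = 615.
Row 5: 143 + 167 + 91 + 95 + 119 = 615.
Column 1: 127 + 111 + 75 + 159 + 143 = 615.
Column 2: 151 + 115 + 99 + 83 + 167 = 615.
Column 3: 155 + 139 + 123 + 107 + 91 = 615.
Column 4: 79 + 163 + 147 + 131 + 95 = 615.
Column 5: 103 + 87 + 171 + 135 + 119 = 615.
Main diagonal: 127 + 115 + 123 + 131 + 119 = 615.
Anti-diagonal: 103 + 163 + 123 + 83 + 143 = 615.
All lines sum to 615.

Yes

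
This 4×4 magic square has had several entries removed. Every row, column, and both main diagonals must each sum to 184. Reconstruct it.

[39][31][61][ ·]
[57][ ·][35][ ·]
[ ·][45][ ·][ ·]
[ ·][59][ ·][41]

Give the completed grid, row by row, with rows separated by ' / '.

39 31 61 53 / 57 49 35 43 / 37 45 55 47 / 51 59 33 41

Row 1 must total 184; the given cells sum to 131, so (1,4) = 53.
Column 2 needs 184; the known cells sum to 135, so (2,2) = 49.
Using main diagonal: 39 + 49 + 41 + ? → (3,3) = 184 − 129 = 55.
From anti-diagonal, 184 − (53 + 35 + 45) gives (4,1) = 51.
Using row 2: 57 + 49 + 35 + ? → (2,4) = 184 − 141 = 43.
Row 4 must total 184; the given cells sum to 151, so (4,3) = 33.
The remaining cell in column 1 is (3,1) = 184 − 147 = 37.
From column 4, 184 − (53 + 43 + 41) gives (3,4) = 47.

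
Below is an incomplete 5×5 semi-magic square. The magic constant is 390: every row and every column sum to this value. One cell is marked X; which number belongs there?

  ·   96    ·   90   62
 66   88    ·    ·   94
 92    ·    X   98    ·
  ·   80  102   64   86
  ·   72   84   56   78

76

The remaining cell in row 4 is (4,1) = 390 − 332 = 58.
Row 5 must total 390; the given cells sum to 290, so (5,1) = 100.
Column 1: 66 + 92 + 58 + 100 + ? = 390, so (1,1) = 74.
Column 2: 96 + 88 + 80 + 72 + ? = 390, so (3,2) = 54.
The remaining cell in column 4 is (2,4) = 390 − 308 = 82.
The remaining cell in column 5 is (3,5) = 390 − 320 = 70.
Row 1 needs 390; the known cells sum to 322, so (1,3) = 68.
Row 2 needs 390; the known cells sum to 330, so (2,3) = 60.
Row 3 needs 390; the known cells sum to 314, so (3,3) = 76.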